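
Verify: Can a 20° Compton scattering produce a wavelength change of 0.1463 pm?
Yes, consistent

Calculate the expected shift for θ = 20°:

Δλ_expected = λ_C(1 - cos(20°))
Δλ_expected = 2.4263 × (1 - cos(20°))
Δλ_expected = 2.4263 × 0.0603
Δλ_expected = 0.1463 pm

Given shift: 0.1463 pm
Expected shift: 0.1463 pm
Difference: 0.0000 pm

The values match. This is consistent with Compton scattering at the stated angle.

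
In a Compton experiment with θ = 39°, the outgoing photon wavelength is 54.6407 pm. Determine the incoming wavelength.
54.1000 pm

From λ' = λ + Δλ, we have λ = λ' - Δλ

First calculate the Compton shift:
Δλ = λ_C(1 - cos θ)
Δλ = 2.4263 × (1 - cos(39°))
Δλ = 2.4263 × 0.2229
Δλ = 0.5407 pm

Initial wavelength:
λ = λ' - Δλ
λ = 54.6407 - 0.5407
λ = 54.1000 pm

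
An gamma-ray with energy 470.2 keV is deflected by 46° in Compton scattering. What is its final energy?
367.0677 keV

First convert energy to wavelength:
λ = hc/E, with hc ≈ 1239.842 keV·pm (i.e. 1239.842 eV·nm)

For E = 470.2 keV = 470200 eV:
λ = 1239.842 keV·pm / 470.2 keV
λ = 2.6368 pm

Calculate the Compton shift:
Δλ = λ_C(1 - cos(46°)) = 2.4263 × 0.3053
Δλ = 0.7409 pm

Final wavelength:
λ' = 2.6368 + 0.7409 = 3.3777 pm

Final energy:
E' = hc/λ' = 1239.842 / 3.3777 = 367.0677 keV

(Intermediate values are shown rounded; full precision is carried through to the final answer.)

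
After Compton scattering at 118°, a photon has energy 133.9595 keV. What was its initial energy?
217.9001 keV

Convert final energy to wavelength (hc ≈ 1239.842 keV·pm):
λ' = hc/E' = 1239.842 / 133.9595 = 9.2553 pm

Calculate the Compton shift:
Δλ = λ_C(1 - cos(118°))
Δλ = 2.4263 × (1 - cos(118°))
Δλ = 3.5654 pm

Initial wavelength:
λ = λ' - Δλ = 9.2553 - 3.5654 = 5.6900 pm

Initial energy:
E = hc/λ = 1239.842 / 5.6900 = 217.9001 keV

(Intermediate values are shown rounded; full precision is carried through to the final answer.)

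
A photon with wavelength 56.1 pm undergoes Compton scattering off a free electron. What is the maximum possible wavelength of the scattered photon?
60.9526 pm (at θ = 180°)

The Compton shift is Δλ = λ_C(1 − cos θ).

Since cos θ ranges from −1 to 1, the factor (1 − cos θ) ranges from 0 to 2; the maximum shift occurs at θ = 180° (backscattering):
Δλ_max = 2λ_C = 2 × 2.4263 pm = 4.8526 pm

Maximum scattered wavelength:
λ'_max = λ₀ + Δλ_max = 56.1 + 4.8526 = 60.9526 pm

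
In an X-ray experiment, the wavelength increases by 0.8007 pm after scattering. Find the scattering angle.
47.93°

From the Compton formula Δλ = λ_C(1 - cos θ), we can solve for θ:

cos θ = 1 - Δλ/λ_C

Given:
- Δλ = 0.8007 pm
- λ_C = h/(m_e·c) ≈ 2.42631024 pm

cos θ = 1 - 0.8007/2.42631024
cos θ = 1 - 0.330007
cos θ = 0.669993

θ = arccos(0.669993)
θ = 47.93°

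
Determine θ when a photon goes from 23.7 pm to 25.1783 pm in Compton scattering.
67.00°

First find the wavelength shift:
Δλ = λ' - λ = 25.1783 - 23.7 = 1.4783 pm

Using Δλ = λ_C(1 - cos θ), with λ_C = h/(m_e·c) ≈ 2.42631024 pm:
cos θ = 1 - Δλ/λ_C
cos θ = 1 - 1.4783/2.42631024
cos θ = 0.390721

θ = arccos(0.390721)
θ = 67.00°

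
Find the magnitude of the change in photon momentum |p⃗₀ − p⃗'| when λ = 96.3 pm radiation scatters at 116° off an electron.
1.1467e-23 kg·m/s

Photon momentum magnitude is p = h/λ.

Initial momentum:
p₀ = h/λ = 6.6261e-34/9.6300e-11 = 6.8807e-24 kg·m/s

After scattering:
λ' = λ + Δλ = 96.3 + 3.4899 = 99.7899 pm
p' = h/λ' = 6.6261e-34/9.9790e-11 = 6.6400e-24 kg·m/s

Momentum is a vector; the scattered photon's direction makes angle θ = 116° with the incident direction. The magnitude of the vector change Δp⃗ = p⃗₀ − p⃗' is found from the law of cosines:
|Δp⃗|² = p₀² + p'² − 2p₀p'cos θ
|Δp⃗|² = (6.8807e-24)² + (6.6400e-24)² − 2·6.8807e-24·6.6400e-24·cos(116°)
|Δp⃗| = 1.1467e-23 kg·m/s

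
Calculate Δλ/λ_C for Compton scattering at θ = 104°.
1.2419 λ_C

The Compton shift formula is:
Δλ = λ_C(1 - cos θ)

Dividing both sides by λ_C:
Δλ/λ_C = 1 - cos θ

For θ = 104°:
Δλ/λ_C = 1 - cos(104°)
Δλ/λ_C = 1 - -0.2419
Δλ/λ_C = 1.2419

This means the shift is 1.2419 × λ_C = 3.0133 pm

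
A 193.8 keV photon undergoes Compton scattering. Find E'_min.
110.2067 keV (at θ = 180°)

The scattered photon has minimum energy when its wavelength is maximum, i.e., when the Compton shift Δλ = λ_C(1 − cos θ) is maximum. This occurs at θ = 180° (backscattering), giving Δλ_max = 2λ_C = 4.8526 pm.

Initial wavelength: λ₀ = hc/E₀ = 6.3975 pm
Maximum final wavelength: λ'_max = λ₀ + 2λ_C = 6.3975 + 4.8526 = 11.2502 pm
Minimum final energy: E'_min = hc/λ'_max = 110.2067 keV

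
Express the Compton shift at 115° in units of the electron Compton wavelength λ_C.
1.4226 λ_C

The Compton shift formula is:
Δλ = λ_C(1 - cos θ)

Dividing both sides by λ_C:
Δλ/λ_C = 1 - cos θ

For θ = 115°:
Δλ/λ_C = 1 - cos(115°)
Δλ/λ_C = 1 - -0.4226
Δλ/λ_C = 1.4226

This means the shift is 1.4226 × λ_C = 3.4517 pm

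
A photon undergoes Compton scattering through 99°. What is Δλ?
2.8059 pm

Using the Compton scattering formula:
Δλ = λ_C(1 - cos θ)

where λ_C = h/(m_e·c) ≈ 2.4263 pm is the Compton wavelength of an electron.

For θ = 99°:
cos(99°) = -0.1564
1 - cos(99°) = 1.1564

Δλ = 2.4263 × 1.1564
Δλ = 2.8059 pm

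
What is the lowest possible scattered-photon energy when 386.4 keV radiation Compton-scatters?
153.8013 keV (at θ = 180°)

The scattered photon has minimum energy when its wavelength is maximum, i.e., when the Compton shift Δλ = λ_C(1 − cos θ) is maximum. This occurs at θ = 180° (backscattering), giving Δλ_max = 2λ_C = 4.8526 pm.

Initial wavelength: λ₀ = hc/E₀ = 3.2087 pm
Maximum final wavelength: λ'_max = λ₀ + 2λ_C = 3.2087 + 4.8526 = 8.0613 pm
Minimum final energy: E'_min = hc/λ'_max = 153.8013 keV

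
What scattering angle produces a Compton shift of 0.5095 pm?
37.81°

From the Compton formula Δλ = λ_C(1 - cos θ), we can solve for θ:

cos θ = 1 - Δλ/λ_C

Given:
- Δλ = 0.5095 pm
- λ_C = h/(m_e·c) ≈ 2.42631024 pm

cos θ = 1 - 0.5095/2.42631024
cos θ = 1 - 0.209990
cos θ = 0.790010

θ = arccos(0.790010)
θ = 37.81°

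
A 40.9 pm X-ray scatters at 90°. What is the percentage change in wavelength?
5.9323%

Calculate the Compton shift:
Δλ = λ_C(1 - cos(90°))
Δλ = 2.4263 × (1 - cos(90°))
Δλ = 2.4263 × 1.0000
Δλ = 2.4263 pm

Percentage change:
(Δλ/λ₀) × 100 = (2.4263/40.9) × 100
= 5.9323%

(Intermediate values are shown rounded; full precision is carried through to the final answer.)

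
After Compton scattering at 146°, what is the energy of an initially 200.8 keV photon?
116.8304 keV

First convert energy to wavelength:
λ = hc/E, with hc ≈ 1239.842 keV·pm (i.e. 1239.842 eV·nm)

For E = 200.8 keV = 200800 eV:
λ = 1239.842 keV·pm / 200.8 keV
λ = 6.1745 pm

Calculate the Compton shift:
Δλ = λ_C(1 - cos(146°)) = 2.4263 × 1.8290
Δλ = 4.4378 pm

Final wavelength:
λ' = 6.1745 + 4.4378 = 10.6123 pm

Final energy:
E' = hc/λ' = 1239.842 / 10.6123 = 116.8304 keV

(Intermediate values are shown rounded; full precision is carried through to the final answer.)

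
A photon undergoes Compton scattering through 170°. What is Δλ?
4.8158 pm

Using the Compton scattering formula:
Δλ = λ_C(1 - cos θ)

where λ_C = h/(m_e·c) ≈ 2.4263 pm is the Compton wavelength of an electron.

For θ = 170°:
cos(170°) = -0.9848
1 - cos(170°) = 1.9848

Δλ = 2.4263 × 1.9848
Δλ = 4.8158 pm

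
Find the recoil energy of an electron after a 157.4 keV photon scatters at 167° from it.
59.5238 keV

By energy conservation: K_e = E_initial - E_final

First find the scattered photon energy:
Initial wavelength: λ = hc/E = 7.8770 pm
Compton shift: Δλ = λ_C(1 - cos(167°)) = 4.7904 pm
Final wavelength: λ' = 7.8770 + 4.7904 = 12.6674 pm
Final photon energy: E' = hc/λ' = 97.8762 keV

Electron kinetic energy:
K_e = E - E' = 157.4000 - 97.8762 = 59.5238 keV

(Intermediate values are shown rounded; full precision is carried through to the final answer.)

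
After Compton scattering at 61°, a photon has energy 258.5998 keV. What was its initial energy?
349.8000 keV

Convert final energy to wavelength (hc ≈ 1239.842 keV·pm):
λ' = hc/E' = 1239.842 / 258.5998 = 4.7944 pm

Calculate the Compton shift:
Δλ = λ_C(1 - cos(61°))
Δλ = 2.4263 × (1 - cos(61°))
Δλ = 1.2500 pm

Initial wavelength:
λ = λ' - Δλ = 4.7944 - 1.2500 = 3.5444 pm

Initial energy:
E = hc/λ = 1239.842 / 3.5444 = 349.8000 keV

(Intermediate values are shown rounded; full precision is carried through to the final answer.)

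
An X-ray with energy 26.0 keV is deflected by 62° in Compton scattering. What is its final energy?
25.3166 keV

First convert energy to wavelength:
λ = hc/E, with hc ≈ 1239.842 keV·pm (i.e. 1239.842 eV·nm)

For E = 26.0 keV = 26000 eV:
λ = 1239.842 keV·pm / 26.0 keV
λ = 47.6862 pm

Calculate the Compton shift:
Δλ = λ_C(1 - cos(62°)) = 2.4263 × 0.5305
Δλ = 1.2872 pm

Final wavelength:
λ' = 47.6862 + 1.2872 = 48.9735 pm

Final energy:
E' = hc/λ' = 1239.842 / 48.9735 = 25.3166 keV

(Intermediate values are shown rounded; full precision is carried through to the final answer.)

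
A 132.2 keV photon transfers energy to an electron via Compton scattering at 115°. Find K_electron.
35.5657 keV

By energy conservation: K_e = E_initial - E_final

First find the scattered photon energy:
Initial wavelength: λ = hc/E = 9.3785 pm
Compton shift: Δλ = λ_C(1 - cos(115°)) = 3.4517 pm
Final wavelength: λ' = 9.3785 + 3.4517 = 12.8302 pm
Final photon energy: E' = hc/λ' = 96.6343 keV

Electron kinetic energy:
K_e = E - E' = 132.2000 - 96.6343 = 35.5657 keV

(Intermediate values are shown rounded; full precision is carried through to the final answer.)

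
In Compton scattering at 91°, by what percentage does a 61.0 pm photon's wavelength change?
4.0470%

Calculate the Compton shift:
Δλ = λ_C(1 - cos(91°))
Δλ = 2.4263 × (1 - cos(91°))
Δλ = 2.4263 × 1.0175
Δλ = 2.4687 pm

Percentage change:
(Δλ/λ₀) × 100 = (2.4687/61.0) × 100
= 4.0470%

(Intermediate values are shown rounded; full precision is carried through to the final answer.)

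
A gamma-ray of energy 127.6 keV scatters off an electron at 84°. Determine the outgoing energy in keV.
104.2820 keV

First convert energy to wavelength:
λ = hc/E, with hc ≈ 1239.842 keV·pm (i.e. 1239.842 eV·nm)

For E = 127.6 keV = 127600 eV:
λ = 1239.842 keV·pm / 127.6 keV
λ = 9.7166 pm

Calculate the Compton shift:
Δλ = λ_C(1 - cos(84°)) = 2.4263 × 0.8955
Δλ = 2.1727 pm

Final wavelength:
λ' = 9.7166 + 2.1727 = 11.8893 pm

Final energy:
E' = hc/λ' = 1239.842 / 11.8893 = 104.2820 keV

(Intermediate values are shown rounded; full precision is carried through to the final answer.)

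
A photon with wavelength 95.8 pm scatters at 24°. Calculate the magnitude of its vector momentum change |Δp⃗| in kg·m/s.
2.8730e-24 kg·m/s

Photon momentum magnitude is p = h/λ.

Initial momentum:
p₀ = h/λ = 6.6261e-34/9.5800e-11 = 6.9166e-24 kg·m/s

After scattering:
λ' = λ + Δλ = 95.8 + 0.2098 = 96.0098 pm
p' = h/λ' = 6.6261e-34/9.6010e-11 = 6.9015e-24 kg·m/s

Momentum is a vector; the scattered photon's direction makes angle θ = 24° with the incident direction. The magnitude of the vector change Δp⃗ = p⃗₀ − p⃗' is found from the law of cosines:
|Δp⃗|² = p₀² + p'² − 2p₀p'cos θ
|Δp⃗|² = (6.9166e-24)² + (6.9015e-24)² − 2·6.9166e-24·6.9015e-24·cos(24°)
|Δp⃗| = 2.8730e-24 kg·m/s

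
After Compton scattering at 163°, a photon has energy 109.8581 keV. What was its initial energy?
189.6001 keV

Convert final energy to wavelength (hc ≈ 1239.842 keV·pm):
λ' = hc/E' = 1239.842 / 109.8581 = 11.2858 pm

Calculate the Compton shift:
Δλ = λ_C(1 - cos(163°))
Δλ = 2.4263 × (1 - cos(163°))
Δλ = 4.7466 pm

Initial wavelength:
λ = λ' - Δλ = 11.2858 - 4.7466 = 6.5392 pm

Initial energy:
E = hc/λ = 1239.842 / 6.5392 = 189.6001 keV

(Intermediate values are shown rounded; full precision is carried through to the final answer.)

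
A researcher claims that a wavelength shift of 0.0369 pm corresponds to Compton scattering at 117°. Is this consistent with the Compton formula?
No, inconsistent

Calculate the expected shift for θ = 117°:

Δλ_expected = λ_C(1 - cos(117°))
Δλ_expected = 2.4263 × (1 - cos(117°))
Δλ_expected = 2.4263 × 1.4540
Δλ_expected = 3.5278 pm

Given shift: 0.0369 pm
Expected shift: 3.5278 pm
Difference: 3.4910 pm

The values do not match. The given shift corresponds to θ ≈ 10.0°, not 117°.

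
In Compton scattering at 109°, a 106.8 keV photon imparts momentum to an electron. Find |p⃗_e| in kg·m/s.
8.3165e-23 kg·m/s

The electron is initially at rest, so by conservation of momentum:
p⃗_e = p⃗₀ − p⃗'  (incident photon momentum minus scattered photon momentum)

Photon momentum magnitudes (p = h/λ = E/c):
λ₀ = hc/E₀ = 11.6090 pm → p₀ = h/λ₀ = 5.7077e-23 kg·m/s
Δλ = λ_C(1 − cos 109°) = 3.2162 pm
λ' = 14.8252 pm → p' = h/λ' = 4.4695e-23 kg·m/s

The scattered photon makes angle θ = 109° with the incident direction, so by the law of cosines:
|p⃗_e|² = p₀² + p'² − 2p₀p'cos θ
|p⃗_e|² = (5.7077e-23)² + (4.4695e-23)² − 2·5.7077e-23·4.4695e-23·cos(109°)
|p⃗_e| = 8.3165e-23 kg·m/s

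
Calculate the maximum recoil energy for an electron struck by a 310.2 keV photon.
170.0975 keV

Maximum energy transfer occurs at θ = 180° (backscattering).

Initial photon: E₀ = 310.2 keV → λ₀ = 3.9969 pm

Maximum Compton shift (at 180°):
Δλ_max = 2λ_C = 2 × 2.4263 = 4.8526 pm

Final wavelength:
λ' = 3.9969 + 4.8526 = 8.8495 pm

Minimum photon energy (maximum energy to electron):
E'_min = hc/λ' = 140.1025 keV

Maximum electron kinetic energy:
K_max = E₀ - E'_min = 310.2000 - 140.1025 = 170.0975 keV

(Intermediate values are shown rounded; full precision is carried through to the final answer.)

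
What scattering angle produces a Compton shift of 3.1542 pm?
107.46°

From the Compton formula Δλ = λ_C(1 - cos θ), we can solve for θ:

cos θ = 1 - Δλ/λ_C

Given:
- Δλ = 3.1542 pm
- λ_C = h/(m_e·c) ≈ 2.42631024 pm

cos θ = 1 - 3.1542/2.42631024
cos θ = 1 - 1.299999
cos θ = -0.299999

θ = arccos(-0.299999)
θ = 107.46°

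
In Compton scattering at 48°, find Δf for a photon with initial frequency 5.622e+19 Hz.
7.356e+18 Hz (decrease)

Convert frequency to wavelength (c = 299792458 m/s):
λ₀ = c/f₀ = 299792458/5.622e+19 = 5.3324877e-12 m = 5.3325 pm

Calculate Compton shift:
Δλ = λ_C(1 - cos(48°)) = 0.8028 pm

Final wavelength:
λ' = λ₀ + Δλ = 5.3325 + 0.8028 = 6.1353 pm

Final frequency:
f' = c/λ' = 299792458/6.1352795e-12 = 4.8863700e+19 Hz

Frequency shift (decrease):
Δf = f₀ - f' = 5.622e+19 - 4.8863700e+19 = 7.356e+18 Hz

(Intermediate values are shown rounded; full precision is carried through to the final answer.)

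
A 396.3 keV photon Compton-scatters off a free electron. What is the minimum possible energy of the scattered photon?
155.3460 keV (at θ = 180°)

The scattered photon has minimum energy when its wavelength is maximum, i.e., when the Compton shift Δλ = λ_C(1 − cos θ) is maximum. This occurs at θ = 180° (backscattering), giving Δλ_max = 2λ_C = 4.8526 pm.

Initial wavelength: λ₀ = hc/E₀ = 3.1285 pm
Maximum final wavelength: λ'_max = λ₀ + 2λ_C = 3.1285 + 4.8526 = 7.9812 pm
Minimum final energy: E'_min = hc/λ'_max = 155.3460 keV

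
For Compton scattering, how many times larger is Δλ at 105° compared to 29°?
105° produces the larger shift by a factor of 10.040

Calculate both shifts using Δλ = λ_C(1 - cos θ):

For θ₁ = 29°:
Δλ₁ = 2.4263 × (1 - cos(29°))
Δλ₁ = 2.4263 × 0.1254
Δλ₁ = 0.3042 pm

For θ₂ = 105°:
Δλ₂ = 2.4263 × (1 - cos(105°))
Δλ₂ = 2.4263 × 1.2588
Δλ₂ = 3.0543 pm

The 105° angle produces the larger shift.
Ratio: 3.0543/0.3042 = 10.040

(Intermediate values are shown rounded; full precision is carried through to the final answer.)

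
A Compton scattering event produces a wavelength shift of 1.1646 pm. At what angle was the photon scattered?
58.67°

From the Compton formula Δλ = λ_C(1 - cos θ), we can solve for θ:

cos θ = 1 - Δλ/λ_C

Given:
- Δλ = 1.1646 pm
- λ_C = h/(m_e·c) ≈ 2.42631024 pm

cos θ = 1 - 1.1646/2.42631024
cos θ = 1 - 0.479988
cos θ = 0.520012

θ = arccos(0.520012)
θ = 58.67°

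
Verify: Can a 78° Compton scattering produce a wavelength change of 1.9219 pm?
Yes, consistent

Calculate the expected shift for θ = 78°:

Δλ_expected = λ_C(1 - cos(78°))
Δλ_expected = 2.4263 × (1 - cos(78°))
Δλ_expected = 2.4263 × 0.7921
Δλ_expected = 1.9219 pm

Given shift: 1.9219 pm
Expected shift: 1.9219 pm
Difference: 0.0000 pm

The values match. This is consistent with Compton scattering at the stated angle.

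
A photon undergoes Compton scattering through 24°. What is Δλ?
0.2098 pm

Using the Compton scattering formula:
Δλ = λ_C(1 - cos θ)

where λ_C = h/(m_e·c) ≈ 2.4263 pm is the Compton wavelength of an electron.

For θ = 24°:
cos(24°) = 0.9135
1 - cos(24°) = 0.0865

Δλ = 2.4263 × 0.0865
Δλ = 0.2098 pm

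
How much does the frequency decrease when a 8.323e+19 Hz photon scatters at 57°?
1.954e+19 Hz (decrease)

Convert frequency to wavelength (c = 299792458 m/s):
λ₀ = c/f₀ = 299792458/8.323e+19 = 3.6019759e-12 m = 3.6020 pm

Calculate Compton shift:
Δλ = λ_C(1 - cos(57°)) = 1.1048 pm

Final wavelength:
λ' = λ₀ + Δλ = 3.6020 + 1.1048 = 4.7068 pm

Final frequency:
f' = c/λ' = 299792458/4.7068229e-12 = 6.3693167e+19 Hz

Frequency shift (decrease):
Δf = f₀ - f' = 8.323e+19 - 6.3693167e+19 = 1.954e+19 Hz

(Intermediate values are shown rounded; full precision is carried through to the final answer.)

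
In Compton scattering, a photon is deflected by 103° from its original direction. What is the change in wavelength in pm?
2.9721 pm

Using the Compton scattering formula:
Δλ = λ_C(1 - cos θ)

where λ_C = h/(m_e·c) ≈ 2.4263 pm is the Compton wavelength of an electron.

For θ = 103°:
cos(103°) = -0.2250
1 - cos(103°) = 1.2250

Δλ = 2.4263 × 1.2250
Δλ = 2.9721 pm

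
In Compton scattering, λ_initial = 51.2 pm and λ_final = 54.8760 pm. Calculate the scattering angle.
121.00°

First find the wavelength shift:
Δλ = λ' - λ = 54.8760 - 51.2 = 3.6760 pm

Using Δλ = λ_C(1 - cos θ), with λ_C = h/(m_e·c) ≈ 2.42631024 pm:
cos θ = 1 - Δλ/λ_C
cos θ = 1 - 3.6760/2.42631024
cos θ = -0.515058

θ = arccos(-0.515058)
θ = 121.00°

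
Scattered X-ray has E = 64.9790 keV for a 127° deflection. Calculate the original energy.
81.5999 keV

Convert final energy to wavelength (hc ≈ 1239.842 keV·pm):
λ' = hc/E' = 1239.842 / 64.9790 = 19.0807 pm

Calculate the Compton shift:
Δλ = λ_C(1 - cos(127°))
Δλ = 2.4263 × (1 - cos(127°))
Δλ = 3.8865 pm

Initial wavelength:
λ = λ' - Δλ = 19.0807 - 3.8865 = 15.1942 pm

Initial energy:
E = hc/λ = 1239.842 / 15.1942 = 81.5999 keV

(Intermediate values are shown rounded; full precision is carried through to the final answer.)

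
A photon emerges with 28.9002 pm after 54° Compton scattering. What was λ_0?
27.9000 pm

From λ' = λ + Δλ, we have λ = λ' - Δλ

First calculate the Compton shift:
Δλ = λ_C(1 - cos θ)
Δλ = 2.4263 × (1 - cos(54°))
Δλ = 2.4263 × 0.4122
Δλ = 1.0002 pm

Initial wavelength:
λ = λ' - Δλ
λ = 28.9002 - 1.0002
λ = 27.9000 pm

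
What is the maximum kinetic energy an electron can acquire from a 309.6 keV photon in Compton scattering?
169.6200 keV

Maximum energy transfer occurs at θ = 180° (backscattering).

Initial photon: E₀ = 309.6 keV → λ₀ = 4.0047 pm

Maximum Compton shift (at 180°):
Δλ_max = 2λ_C = 2 × 2.4263 = 4.8526 pm

Final wavelength:
λ' = 4.0047 + 4.8526 = 8.8573 pm

Minimum photon energy (maximum energy to electron):
E'_min = hc/λ' = 139.9800 keV

Maximum electron kinetic energy:
K_max = E₀ - E'_min = 309.6000 - 139.9800 = 169.6200 keV

(Intermediate values are shown rounded; full precision is carried through to the final answer.)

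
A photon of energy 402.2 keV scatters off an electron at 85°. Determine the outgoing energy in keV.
234.0431 keV

First convert energy to wavelength:
λ = hc/E, with hc ≈ 1239.842 keV·pm (i.e. 1239.842 eV·nm)

For E = 402.2 keV = 402200 eV:
λ = 1239.842 keV·pm / 402.2 keV
λ = 3.0827 pm

Calculate the Compton shift:
Δλ = λ_C(1 - cos(85°)) = 2.4263 × 0.9128
Δλ = 2.2148 pm

Final wavelength:
λ' = 3.0827 + 2.2148 = 5.2975 pm

Final energy:
E' = hc/λ' = 1239.842 / 5.2975 = 234.0431 keV

(Intermediate values are shown rounded; full precision is carried through to the final answer.)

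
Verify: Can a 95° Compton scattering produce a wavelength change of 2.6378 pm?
Yes, consistent

Calculate the expected shift for θ = 95°:

Δλ_expected = λ_C(1 - cos(95°))
Δλ_expected = 2.4263 × (1 - cos(95°))
Δλ_expected = 2.4263 × 1.0872
Δλ_expected = 2.6378 pm

Given shift: 2.6378 pm
Expected shift: 2.6378 pm
Difference: 0.0000 pm

The values match. This is consistent with Compton scattering at the stated angle.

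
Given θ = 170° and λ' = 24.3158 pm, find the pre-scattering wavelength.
19.5000 pm

From λ' = λ + Δλ, we have λ = λ' - Δλ

First calculate the Compton shift:
Δλ = λ_C(1 - cos θ)
Δλ = 2.4263 × (1 - cos(170°))
Δλ = 2.4263 × 1.9848
Δλ = 4.8158 pm

Initial wavelength:
λ = λ' - Δλ
λ = 24.3158 - 4.8158
λ = 19.5000 pm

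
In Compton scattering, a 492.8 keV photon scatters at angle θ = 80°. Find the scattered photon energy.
274.2468 keV

First convert energy to wavelength:
λ = hc/E, with hc ≈ 1239.842 keV·pm (i.e. 1239.842 eV·nm)

For E = 492.8 keV = 492800 eV:
λ = 1239.842 keV·pm / 492.8 keV
λ = 2.5159 pm

Calculate the Compton shift:
Δλ = λ_C(1 - cos(80°)) = 2.4263 × 0.8264
Δλ = 2.0050 pm

Final wavelength:
λ' = 2.5159 + 2.0050 = 4.5209 pm

Final energy:
E' = hc/λ' = 1239.842 / 4.5209 = 274.2468 keV

(Intermediate values are shown rounded; full precision is carried through to the final answer.)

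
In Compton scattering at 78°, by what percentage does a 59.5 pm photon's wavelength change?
3.2300%

Calculate the Compton shift:
Δλ = λ_C(1 - cos(78°))
Δλ = 2.4263 × (1 - cos(78°))
Δλ = 2.4263 × 0.7921
Δλ = 1.9219 pm

Percentage change:
(Δλ/λ₀) × 100 = (1.9219/59.5) × 100
= 3.2300%

(Intermediate values are shown rounded; full precision is carried through to the final answer.)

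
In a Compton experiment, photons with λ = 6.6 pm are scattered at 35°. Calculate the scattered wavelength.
7.0388 pm

Using the Compton scattering formula:
λ' = λ + Δλ = λ + λ_C(1 - cos θ)

Given:
- Initial wavelength λ = 6.6 pm
- Scattering angle θ = 35°
- Compton wavelength λ_C ≈ 2.4263 pm

Calculate the shift:
Δλ = 2.4263 × (1 - cos(35°))
Δλ = 2.4263 × 0.1808
Δλ = 0.4388 pm

Final wavelength:
λ' = 6.6 + 0.4388 = 7.0388 pm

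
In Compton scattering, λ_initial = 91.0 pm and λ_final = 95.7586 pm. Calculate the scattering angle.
164.00°

First find the wavelength shift:
Δλ = λ' - λ = 95.7586 - 91.0 = 4.7586 pm

Using Δλ = λ_C(1 - cos θ), with λ_C = h/(m_e·c) ≈ 2.42631024 pm:
cos θ = 1 - Δλ/λ_C
cos θ = 1 - 4.7586/2.42631024
cos θ = -0.961250

θ = arccos(-0.961250)
θ = 164.00°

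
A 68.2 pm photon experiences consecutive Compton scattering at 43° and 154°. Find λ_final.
73.4589 pm

Apply Compton shift twice:

First scattering at θ₁ = 43°:
Δλ₁ = λ_C(1 - cos(43°))
Δλ₁ = 2.4263 × 0.2686
Δλ₁ = 0.6518 pm

After first scattering:
λ₁ = 68.2 + 0.6518 = 68.8518 pm

Second scattering at θ₂ = 154°:
Δλ₂ = λ_C(1 - cos(154°))
Δλ₂ = 2.4263 × 1.8988
Δλ₂ = 4.6071 pm

Final wavelength:
λ₂ = 68.8518 + 4.6071 = 73.4589 pm

Total shift: Δλ_total = 0.6518 + 4.6071 = 5.2589 pm

(Intermediate values are shown rounded; full precision is carried through to the final answer.)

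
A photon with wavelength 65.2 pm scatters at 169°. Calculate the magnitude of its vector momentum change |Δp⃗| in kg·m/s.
1.9537e-23 kg·m/s

Photon momentum magnitude is p = h/λ.

Initial momentum:
p₀ = h/λ = 6.6261e-34/6.5200e-11 = 1.0163e-23 kg·m/s

After scattering:
λ' = λ + Δλ = 65.2 + 4.8080 = 70.0080 pm
p' = h/λ' = 6.6261e-34/7.0008e-11 = 9.4647e-24 kg·m/s

Momentum is a vector; the scattered photon's direction makes angle θ = 169° with the incident direction. The magnitude of the vector change Δp⃗ = p⃗₀ − p⃗' is found from the law of cosines:
|Δp⃗|² = p₀² + p'² − 2p₀p'cos θ
|Δp⃗|² = (1.0163e-23)² + (9.4647e-24)² − 2·1.0163e-23·9.4647e-24·cos(169°)
|Δp⃗| = 1.9537e-23 kg·m/s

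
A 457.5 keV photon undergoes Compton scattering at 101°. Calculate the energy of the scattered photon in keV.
221.4277 keV

First convert energy to wavelength:
λ = hc/E, with hc ≈ 1239.842 keV·pm (i.e. 1239.842 eV·nm)

For E = 457.5 keV = 457500 eV:
λ = 1239.842 keV·pm / 457.5 keV
λ = 2.7100 pm

Calculate the Compton shift:
Δλ = λ_C(1 - cos(101°)) = 2.4263 × 1.1908
Δλ = 2.8893 pm

Final wavelength:
λ' = 2.7100 + 2.8893 = 5.5993 pm

Final energy:
E' = hc/λ' = 1239.842 / 5.5993 = 221.4277 keV

(Intermediate values are shown rounded; full precision is carried through to the final answer.)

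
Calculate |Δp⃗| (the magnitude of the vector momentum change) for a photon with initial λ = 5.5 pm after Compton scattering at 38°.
7.5720e-23 kg·m/s

Photon momentum magnitude is p = h/λ.

Initial momentum:
p₀ = h/λ = 6.6261e-34/5.5000e-12 = 1.2047e-22 kg·m/s

After scattering:
λ' = λ + Δλ = 5.5 + 0.5144 = 6.0144 pm
p' = h/λ' = 6.6261e-34/6.0144e-12 = 1.1017e-22 kg·m/s

Momentum is a vector; the scattered photon's direction makes angle θ = 38° with the incident direction. The magnitude of the vector change Δp⃗ = p⃗₀ − p⃗' is found from the law of cosines:
|Δp⃗|² = p₀² + p'² − 2p₀p'cos θ
|Δp⃗|² = (1.2047e-22)² + (1.1017e-22)² − 2·1.2047e-22·1.1017e-22·cos(38°)
|Δp⃗| = 7.5720e-23 kg·m/s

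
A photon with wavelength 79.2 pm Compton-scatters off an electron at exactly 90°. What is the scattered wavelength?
81.6263 pm

Using the Compton formula: λ' = λ + λ_C(1 − cos θ)

For θ = 90°, cos θ = 0 (exact) = 0.0000, so:
1 − cos 90° = 1 − (0) = 1.0000

Δλ = λ_C × 1.0000 = 2.4263 × 1.0000 = 2.4263 pm

λ' = 79.2 + 2.4263 = 81.6263 pm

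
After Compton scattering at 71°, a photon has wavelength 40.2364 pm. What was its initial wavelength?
38.6000 pm

From λ' = λ + Δλ, we have λ = λ' - Δλ

First calculate the Compton shift:
Δλ = λ_C(1 - cos θ)
Δλ = 2.4263 × (1 - cos(71°))
Δλ = 2.4263 × 0.6744
Δλ = 1.6364 pm

Initial wavelength:
λ = λ' - Δλ
λ = 40.2364 - 1.6364
λ = 38.6000 pm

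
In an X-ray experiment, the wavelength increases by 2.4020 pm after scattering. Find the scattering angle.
89.43°

From the Compton formula Δλ = λ_C(1 - cos θ), we can solve for θ:

cos θ = 1 - Δλ/λ_C

Given:
- Δλ = 2.4020 pm
- λ_C = h/(m_e·c) ≈ 2.42631024 pm

cos θ = 1 - 2.4020/2.42631024
cos θ = 1 - 0.989981
cos θ = 0.010019

θ = arccos(0.010019)
θ = 89.43°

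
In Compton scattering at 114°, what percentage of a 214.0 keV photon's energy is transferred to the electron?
0.3707 (or 37.07%)

Calculate initial and final photon energies:

Initial: E₀ = 214.0 keV → λ₀ = 5.7937 pm
Compton shift: Δλ = 3.4132 pm
Final wavelength: λ' = 9.2068 pm
Final energy: E' = 134.6654 keV

Fractional energy loss:
(E₀ - E')/E₀ = (214.0000 - 134.6654)/214.0000
= 79.3346/214.0000
= 0.3707
= 37.07%

(Intermediate values are shown rounded; full precision is carried through to the final answer.)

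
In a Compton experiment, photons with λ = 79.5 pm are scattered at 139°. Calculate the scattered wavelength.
83.7575 pm

Using the Compton scattering formula:
λ' = λ + Δλ = λ + λ_C(1 - cos θ)

Given:
- Initial wavelength λ = 79.5 pm
- Scattering angle θ = 139°
- Compton wavelength λ_C ≈ 2.4263 pm

Calculate the shift:
Δλ = 2.4263 × (1 - cos(139°))
Δλ = 2.4263 × 1.7547
Δλ = 4.2575 pm

Final wavelength:
λ' = 79.5 + 4.2575 = 83.7575 pm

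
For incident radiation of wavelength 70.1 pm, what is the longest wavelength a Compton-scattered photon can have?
74.9526 pm (at θ = 180°)

The Compton shift is Δλ = λ_C(1 − cos θ).

Since cos θ ranges from −1 to 1, the factor (1 − cos θ) ranges from 0 to 2; the maximum shift occurs at θ = 180° (backscattering):
Δλ_max = 2λ_C = 2 × 2.4263 pm = 4.8526 pm

Maximum scattered wavelength:
λ'_max = λ₀ + Δλ_max = 70.1 + 4.8526 = 74.9526 pm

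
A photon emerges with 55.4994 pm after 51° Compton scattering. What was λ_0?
54.6000 pm

From λ' = λ + Δλ, we have λ = λ' - Δλ

First calculate the Compton shift:
Δλ = λ_C(1 - cos θ)
Δλ = 2.4263 × (1 - cos(51°))
Δλ = 2.4263 × 0.3707
Δλ = 0.8994 pm

Initial wavelength:
λ = λ' - Δλ
λ = 55.4994 - 0.8994
λ = 54.6000 pm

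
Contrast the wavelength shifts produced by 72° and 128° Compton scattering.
128° produces the larger shift by a factor of 2.338

Calculate both shifts using Δλ = λ_C(1 - cos θ):

For θ₁ = 72°:
Δλ₁ = 2.4263 × (1 - cos(72°))
Δλ₁ = 2.4263 × 0.6910
Δλ₁ = 1.6765 pm

For θ₂ = 128°:
Δλ₂ = 2.4263 × (1 - cos(128°))
Δλ₂ = 2.4263 × 1.6157
Δλ₂ = 3.9201 pm

The 128° angle produces the larger shift.
Ratio: 3.9201/1.6765 = 2.338

(Intermediate values are shown rounded; full precision is carried through to the final answer.)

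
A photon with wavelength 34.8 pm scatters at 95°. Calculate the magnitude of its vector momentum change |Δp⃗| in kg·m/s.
2.7102e-23 kg·m/s

Photon momentum magnitude is p = h/λ.

Initial momentum:
p₀ = h/λ = 6.6261e-34/3.4800e-11 = 1.9040e-23 kg·m/s

After scattering:
λ' = λ + Δλ = 34.8 + 2.6378 = 37.4378 pm
p' = h/λ' = 6.6261e-34/3.7438e-11 = 1.7699e-23 kg·m/s

Momentum is a vector; the scattered photon's direction makes angle θ = 95° with the incident direction. The magnitude of the vector change Δp⃗ = p⃗₀ − p⃗' is found from the law of cosines:
|Δp⃗|² = p₀² + p'² − 2p₀p'cos θ
|Δp⃗|² = (1.9040e-23)² + (1.7699e-23)² − 2·1.9040e-23·1.7699e-23·cos(95°)
|Δp⃗| = 2.7102e-23 kg·m/s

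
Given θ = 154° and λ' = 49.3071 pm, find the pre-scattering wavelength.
44.7000 pm

From λ' = λ + Δλ, we have λ = λ' - Δλ

First calculate the Compton shift:
Δλ = λ_C(1 - cos θ)
Δλ = 2.4263 × (1 - cos(154°))
Δλ = 2.4263 × 1.8988
Δλ = 4.6071 pm

Initial wavelength:
λ = λ' - Δλ
λ = 49.3071 - 4.6071
λ = 44.7000 pm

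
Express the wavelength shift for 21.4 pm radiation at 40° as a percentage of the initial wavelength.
2.6526%

Calculate the Compton shift:
Δλ = λ_C(1 - cos(40°))
Δλ = 2.4263 × (1 - cos(40°))
Δλ = 2.4263 × 0.2340
Δλ = 0.5676 pm

Percentage change:
(Δλ/λ₀) × 100 = (0.5676/21.4) × 100
= 2.6526%

(Intermediate values are shown rounded; full precision is carried through to the final answer.)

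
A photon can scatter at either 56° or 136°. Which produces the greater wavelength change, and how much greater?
136° produces the larger shift by a factor of 3.900

Calculate both shifts using Δλ = λ_C(1 - cos θ):

For θ₁ = 56°:
Δλ₁ = 2.4263 × (1 - cos(56°))
Δλ₁ = 2.4263 × 0.4408
Δλ₁ = 1.0695 pm

For θ₂ = 136°:
Δλ₂ = 2.4263 × (1 - cos(136°))
Δλ₂ = 2.4263 × 1.7193
Δλ₂ = 4.1717 pm

The 136° angle produces the larger shift.
Ratio: 4.1717/1.0695 = 3.900

(Intermediate values are shown rounded; full precision is carried through to the final answer.)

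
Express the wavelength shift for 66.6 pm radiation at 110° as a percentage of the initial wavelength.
4.8891%

Calculate the Compton shift:
Δλ = λ_C(1 - cos(110°))
Δλ = 2.4263 × (1 - cos(110°))
Δλ = 2.4263 × 1.3420
Δλ = 3.2562 pm

Percentage change:
(Δλ/λ₀) × 100 = (3.2562/66.6) × 100
= 4.8891%

(Intermediate values are shown rounded; full precision is carried through to the final answer.)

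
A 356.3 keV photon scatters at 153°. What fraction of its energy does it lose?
0.5687 (or 56.87%)

Calculate initial and final photon energies:

Initial: E₀ = 356.3 keV → λ₀ = 3.4798 pm
Compton shift: Δλ = 4.5882 pm
Final wavelength: λ' = 8.0679 pm
Final energy: E' = 153.6752 keV

Fractional energy loss:
(E₀ - E')/E₀ = (356.3000 - 153.6752)/356.3000
= 202.6248/356.3000
= 0.5687
= 56.87%

(Intermediate values are shown rounded; full precision is carried through to the final answer.)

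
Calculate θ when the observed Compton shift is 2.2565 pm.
85.99°

From the Compton formula Δλ = λ_C(1 - cos θ), we can solve for θ:

cos θ = 1 - Δλ/λ_C

Given:
- Δλ = 2.2565 pm
- λ_C = h/(m_e·c) ≈ 2.42631024 pm

cos θ = 1 - 2.2565/2.42631024
cos θ = 1 - 0.930013
cos θ = 0.069987

θ = arccos(0.069987)
θ = 85.99°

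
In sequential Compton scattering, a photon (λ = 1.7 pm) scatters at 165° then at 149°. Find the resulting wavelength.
10.9760 pm

Apply Compton shift twice:

First scattering at θ₁ = 165°:
Δλ₁ = λ_C(1 - cos(165°))
Δλ₁ = 2.4263 × 1.9659
Δλ₁ = 4.7699 pm

After first scattering:
λ₁ = 1.7 + 4.7699 = 6.4699 pm

Second scattering at θ₂ = 149°:
Δλ₂ = λ_C(1 - cos(149°))
Δλ₂ = 2.4263 × 1.8572
Δλ₂ = 4.5061 pm

Final wavelength:
λ₂ = 6.4699 + 4.5061 = 10.9760 pm

Total shift: Δλ_total = 4.7699 + 4.5061 = 9.2760 pm

(Intermediate values are shown rounded; full precision is carried through to the final answer.)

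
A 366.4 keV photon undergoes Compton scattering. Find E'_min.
150.5308 keV (at θ = 180°)

The scattered photon has minimum energy when its wavelength is maximum, i.e., when the Compton shift Δλ = λ_C(1 − cos θ) is maximum. This occurs at θ = 180° (backscattering), giving Δλ_max = 2λ_C = 4.8526 pm.

Initial wavelength: λ₀ = hc/E₀ = 3.3838 pm
Maximum final wavelength: λ'_max = λ₀ + 2λ_C = 3.3838 + 4.8526 = 8.2365 pm
Minimum final energy: E'_min = hc/λ'_max = 150.5308 keV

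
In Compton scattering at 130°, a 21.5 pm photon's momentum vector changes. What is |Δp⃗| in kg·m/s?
5.1535e-23 kg·m/s

Photon momentum magnitude is p = h/λ.

Initial momentum:
p₀ = h/λ = 6.6261e-34/2.1500e-11 = 3.0819e-23 kg·m/s

After scattering:
λ' = λ + Δλ = 21.5 + 3.9859 = 25.4859 pm
p' = h/λ' = 6.6261e-34/2.5486e-11 = 2.5999e-23 kg·m/s

Momentum is a vector; the scattered photon's direction makes angle θ = 130° with the incident direction. The magnitude of the vector change Δp⃗ = p⃗₀ − p⃗' is found from the law of cosines:
|Δp⃗|² = p₀² + p'² − 2p₀p'cos θ
|Δp⃗|² = (3.0819e-23)² + (2.5999e-23)² − 2·3.0819e-23·2.5999e-23·cos(130°)
|Δp⃗| = 5.1535e-23 kg·m/s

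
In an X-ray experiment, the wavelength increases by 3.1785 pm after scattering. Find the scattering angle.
108.06°

From the Compton formula Δλ = λ_C(1 - cos θ), we can solve for θ:

cos θ = 1 - Δλ/λ_C

Given:
- Δλ = 3.1785 pm
- λ_C = h/(m_e·c) ≈ 2.42631024 pm

cos θ = 1 - 3.1785/2.42631024
cos θ = 1 - 1.310014
cos θ = -0.310014

θ = arccos(-0.310014)
θ = 108.06°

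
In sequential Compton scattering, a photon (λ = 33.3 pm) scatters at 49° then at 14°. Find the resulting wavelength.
34.2066 pm

Apply Compton shift twice:

First scattering at θ₁ = 49°:
Δλ₁ = λ_C(1 - cos(49°))
Δλ₁ = 2.4263 × 0.3439
Δλ₁ = 0.8345 pm

After first scattering:
λ₁ = 33.3 + 0.8345 = 34.1345 pm

Second scattering at θ₂ = 14°:
Δλ₂ = λ_C(1 - cos(14°))
Δλ₂ = 2.4263 × 0.0297
Δλ₂ = 0.0721 pm

Final wavelength:
λ₂ = 34.1345 + 0.0721 = 34.2066 pm

Total shift: Δλ_total = 0.8345 + 0.0721 = 0.9066 pm

(Intermediate values are shown rounded; full precision is carried through to the final answer.)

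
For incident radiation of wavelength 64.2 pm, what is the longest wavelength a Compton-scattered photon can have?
69.0526 pm (at θ = 180°)

The Compton shift is Δλ = λ_C(1 − cos θ).

Since cos θ ranges from −1 to 1, the factor (1 − cos θ) ranges from 0 to 2; the maximum shift occurs at θ = 180° (backscattering):
Δλ_max = 2λ_C = 2 × 2.4263 pm = 4.8526 pm

Maximum scattered wavelength:
λ'_max = λ₀ + Δλ_max = 64.2 + 4.8526 = 69.0526 pm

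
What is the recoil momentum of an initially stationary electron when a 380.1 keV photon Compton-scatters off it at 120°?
2.6455e-22 kg·m/s

The electron is initially at rest, so by conservation of momentum:
p⃗_e = p⃗₀ − p⃗'  (incident photon momentum minus scattered photon momentum)

Photon momentum magnitudes (p = h/λ = E/c):
λ₀ = hc/E₀ = 3.2619 pm → p₀ = h/λ₀ = 2.0314e-22 kg·m/s
Δλ = λ_C(1 − cos 120°) = 3.6395 pm
λ' = 6.9013 pm → p' = h/λ' = 9.6011e-23 kg·m/s

The scattered photon makes angle θ = 120° with the incident direction, so by the law of cosines:
|p⃗_e|² = p₀² + p'² − 2p₀p'cos θ
|p⃗_e|² = (2.0314e-22)² + (9.6011e-23)² − 2·2.0314e-22·9.6011e-23·cos(120°)
|p⃗_e| = 2.6455e-22 kg·m/s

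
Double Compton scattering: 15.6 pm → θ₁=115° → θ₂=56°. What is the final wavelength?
20.1212 pm

Apply Compton shift twice:

First scattering at θ₁ = 115°:
Δλ₁ = λ_C(1 - cos(115°))
Δλ₁ = 2.4263 × 1.4226
Δλ₁ = 3.4517 pm

After first scattering:
λ₁ = 15.6 + 3.4517 = 19.0517 pm

Second scattering at θ₂ = 56°:
Δλ₂ = λ_C(1 - cos(56°))
Δλ₂ = 2.4263 × 0.4408
Δλ₂ = 1.0695 pm

Final wavelength:
λ₂ = 19.0517 + 1.0695 = 20.1212 pm

Total shift: Δλ_total = 3.4517 + 1.0695 = 4.5212 pm

(Intermediate values are shown rounded; full precision is carried through to the final answer.)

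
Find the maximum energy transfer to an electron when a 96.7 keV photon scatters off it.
26.5500 keV

Maximum energy transfer occurs at θ = 180° (backscattering).

Initial photon: E₀ = 96.7 keV → λ₀ = 12.8215 pm

Maximum Compton shift (at 180°):
Δλ_max = 2λ_C = 2 × 2.4263 = 4.8526 pm

Final wavelength:
λ' = 12.8215 + 4.8526 = 17.6742 pm

Minimum photon energy (maximum energy to electron):
E'_min = hc/λ' = 70.1500 keV

Maximum electron kinetic energy:
K_max = E₀ - E'_min = 96.7000 - 70.1500 = 26.5500 keV

(Intermediate values are shown rounded; full precision is carried through to the final answer.)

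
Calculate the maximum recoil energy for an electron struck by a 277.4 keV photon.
144.4001 keV

Maximum energy transfer occurs at θ = 180° (backscattering).

Initial photon: E₀ = 277.4 keV → λ₀ = 4.4695 pm

Maximum Compton shift (at 180°):
Δλ_max = 2λ_C = 2 × 2.4263 = 4.8526 pm

Final wavelength:
λ' = 4.4695 + 4.8526 = 9.3221 pm

Minimum photon energy (maximum energy to electron):
E'_min = hc/λ' = 132.9999 keV

Maximum electron kinetic energy:
K_max = E₀ - E'_min = 277.4000 - 132.9999 = 144.4001 keV

(Intermediate values are shown rounded; full precision is carried through to the final answer.)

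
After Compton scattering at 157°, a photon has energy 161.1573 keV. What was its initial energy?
408.6999 keV

Convert final energy to wavelength (hc ≈ 1239.842 keV·pm):
λ' = hc/E' = 1239.842 / 161.1573 = 7.6934 pm

Calculate the Compton shift:
Δλ = λ_C(1 - cos(157°))
Δλ = 2.4263 × (1 - cos(157°))
Δλ = 4.6597 pm

Initial wavelength:
λ = λ' - Δλ = 7.6934 - 4.6597 = 3.0336 pm

Initial energy:
E = hc/λ = 1239.842 / 3.0336 = 408.6999 keV

(Intermediate values are shown rounded; full precision is carried through to the final answer.)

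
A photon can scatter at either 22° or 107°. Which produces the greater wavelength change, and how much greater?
107° produces the larger shift by a factor of 17.748

Calculate both shifts using Δλ = λ_C(1 - cos θ):

For θ₁ = 22°:
Δλ₁ = 2.4263 × (1 - cos(22°))
Δλ₁ = 2.4263 × 0.0728
Δλ₁ = 0.1767 pm

For θ₂ = 107°:
Δλ₂ = 2.4263 × (1 - cos(107°))
Δλ₂ = 2.4263 × 1.2924
Δλ₂ = 3.1357 pm

The 107° angle produces the larger shift.
Ratio: 3.1357/0.1767 = 17.748

(Intermediate values are shown rounded; full precision is carried through to the final answer.)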